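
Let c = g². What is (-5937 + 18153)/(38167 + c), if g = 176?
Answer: 12216/69143 ≈ 0.17668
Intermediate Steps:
c = 30976 (c = 176² = 30976)
(-5937 + 18153)/(38167 + c) = (-5937 + 18153)/(38167 + 30976) = 12216/69143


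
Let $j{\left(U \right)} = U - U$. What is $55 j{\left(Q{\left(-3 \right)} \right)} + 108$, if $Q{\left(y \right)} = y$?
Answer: $108$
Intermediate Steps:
$j{\left(U \right)} = 0$
$55 j{\left(Q{\left(-3 \right)} \right)} + 108 = 55 \cdot 0 + 108 = 0 + 108 = 108$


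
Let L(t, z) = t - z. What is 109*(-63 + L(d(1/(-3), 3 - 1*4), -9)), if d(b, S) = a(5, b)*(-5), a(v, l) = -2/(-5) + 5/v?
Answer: -6649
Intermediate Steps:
a(v, l) = ⅖ + 5/v (a(v, l) = -2*(-⅕) + 5/v = ⅖ + 5/v)
d(b, S) = -7 (d(b, S) = (⅖ + 5/5)*(-5) = (⅖ + 5*(⅕))*(-5) = (⅖ + 1)*(-5) = (7/5)*(-5) = -7)
109*(-63 + L(d(1/(-3), 3 - 1*4), -9)) = 109*(-63 + (-7 - 1*(-9))) = 109*(-63 + (-7 + 9)) = 109*(-63 + 2) = 109*(-61) = -6649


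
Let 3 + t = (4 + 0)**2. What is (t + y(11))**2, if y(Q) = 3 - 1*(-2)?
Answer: 324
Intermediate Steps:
y(Q) = 5 (y(Q) = 3 + 2 = 5)
t = 13 (t = -3 + (4 + 0)**2 = -3 + 4**2 = -3 + 16 = 13)
(t + y(11))**2 = (13 + 5)**2 = 18**2 = 324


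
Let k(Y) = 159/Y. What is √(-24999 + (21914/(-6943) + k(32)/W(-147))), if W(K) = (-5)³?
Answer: I*√48209483392465910/1388600 ≈ 158.12*I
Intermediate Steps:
W(K) = -125
√(-24999 + (21914/(-6943) + k(32)/W(-147))) = √(-24999 + (21914/(-6943) + (159/32)/(-125))) = √(-24999 + (21914*(-1/6943) + (159*(1/32))*(-1/125))) = √(-24999 + (-21914/6943 + (159/32)*(-1/125))) = √(-24999 + (-21914/6943 - 159/4000)) = √(-24999 - 88759937/27772000) = √(-694360987937/27772000) = I*√48209483392465910/1388600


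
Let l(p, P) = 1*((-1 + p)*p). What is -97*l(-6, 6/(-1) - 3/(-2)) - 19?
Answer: -4093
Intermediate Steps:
l(p, P) = p*(-1 + p) (l(p, P) = 1*(p*(-1 + p)) = p*(-1 + p))
-97*l(-6, 6/(-1) - 3/(-2)) - 19 = -(-582)*(-1 - 6) - 19 = -(-582)*(-7) - 19 = -97*42 - 19 = -4074 - 19 = -4093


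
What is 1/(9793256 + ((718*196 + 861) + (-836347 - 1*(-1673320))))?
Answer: 1/10771818 ≈ 9.2835e-8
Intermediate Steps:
1/(9793256 + ((718*196 + 861) + (-836347 - 1*(-1673320)))) = 1/(9793256 + ((140728 + 861) + (-836347 + 1673320))) = 1/(9793256 + (141589 + 836973)) = 1/(9793256 + 978562) = 1/10771818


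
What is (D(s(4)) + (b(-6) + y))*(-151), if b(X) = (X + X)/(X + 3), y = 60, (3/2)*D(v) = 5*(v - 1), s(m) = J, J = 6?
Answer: -36542/3 ≈ -12181.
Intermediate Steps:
s(m) = 6
D(v) = -10/3 + 10*v/3 (D(v) = 2*(5*(v - 1))/3 = 2*(5*(-1 + v))/3 = 2*(-5 + 5*v)/3 = -10/3 + 10*v/3)
b(X) = 2*X/(3 + X) (b(X) = (2*X)/(3 + X) = 2*X/(3 + X))
(D(s(4)) + (b(-6) + y))*(-151) = ((-10/3 + (10/3)*6) + (2*(-6)/(3 - 6) + 60))*(-151) = ((-10/3 + 20) + (2*(-6)/(-3) + 60))*(-151) = (50/3 + (2*(-6)*(-1/3) + 60))*(-151) = (50/3 + (4 + 60))*(-151) = (50/3 + 64)*(-151) = (242/3)*(-151) = -36542/3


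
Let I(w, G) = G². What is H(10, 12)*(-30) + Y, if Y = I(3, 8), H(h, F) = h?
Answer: -236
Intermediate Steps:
Y = 64 (Y = 8² = 64)
H(10, 12)*(-30) + Y = 10*(-30) + 64 = -300 + 64 = -236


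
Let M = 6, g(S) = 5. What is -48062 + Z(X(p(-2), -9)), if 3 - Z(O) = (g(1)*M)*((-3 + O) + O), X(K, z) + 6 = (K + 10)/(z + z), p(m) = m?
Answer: -142747/3 ≈ -47582.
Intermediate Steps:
X(K, z) = -6 + (10 + K)/(2*z) (X(K, z) = -6 + (K + 10)/(z + z) = -6 + (10 + K)/((2*z)) = -6 + (10 + K)*(1/(2*z)) = -6 + (10 + K)/(2*z))
Z(O) = 93 - 60*O (Z(O) = 3 - 5*6*((-3 + O) + O) = 3 - 30*(-3 + 2*O) = 3 - (-90 + 60*O) = 3 + (90 - 60*O) = 93 - 60*O)
-48062 + Z(X(p(-2), -9)) = -48062 + (93 - 30*(10 - 2 - 12*(-9))/(-9)) = -48062 + (93 - 30*(-1)*(10 - 2 + 108)/9) = -48062 + (93 - 30*(-1)*116/9) = -48062 + (93 - 60*(-58/9)) = -48062 + (93 + 1160/3) = -48062 + 1439/3 = -142747/3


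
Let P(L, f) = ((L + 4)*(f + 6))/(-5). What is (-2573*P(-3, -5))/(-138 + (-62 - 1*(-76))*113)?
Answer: 2573/7220 ≈ 0.35637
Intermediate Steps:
P(L, f) = -(4 + L)*(6 + f)/5 (P(L, f) = ((4 + L)*(6 + f))*(-1/5) = -(4 + L)*(6 + f)/5)
(-2573*P(-3, -5))/(-138 + (-62 - 1*(-76))*113) = (-2573*(-24/5 - 6/5*(-3) - 4/5*(-5) - 1/5*(-3)*(-5)))/(-138 + (-62 - 1*(-76))*113) = (-2573*(-24/5 + 18/5 + 4 - 3))/(-138 + (-62 + 76)*113) = (-2573*(-1/5))/(-138 + 14*113) = 2573/(5*(-138 + 1582)) = (2573/5)/1444 = (2573/5)*(1/1444) = 2573/7220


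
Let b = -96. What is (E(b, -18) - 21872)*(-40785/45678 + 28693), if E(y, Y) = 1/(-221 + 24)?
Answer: -1882361766912055/2999522 ≈ -6.2755e+8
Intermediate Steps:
E(y, Y) = -1/197 (E(y, Y) = 1/(-197) = -1/197)
(E(b, -18) - 21872)*(-40785/45678 + 28693) = (-1/197 - 21872)*(-40785/45678 + 28693) = -4308785*(-40785*1/45678 + 28693)/197 = -4308785*(-13595/15226 + 28693)/197 = -4308785/197*436866023/15226 = -1882361766912055/2999522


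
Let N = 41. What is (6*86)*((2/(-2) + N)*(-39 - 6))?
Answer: -928800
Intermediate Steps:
(6*86)*((2/(-2) + N)*(-39 - 6)) = (6*86)*((2/(-2) + 41)*(-39 - 6)) = 516*((2*(-½) + 41)*(-45)) = 516*((-1 + 41)*(-45)) = 516*(40*(-45)) = 516*(-1800) = -928800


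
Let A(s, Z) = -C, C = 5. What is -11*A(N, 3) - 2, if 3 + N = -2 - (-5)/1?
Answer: 53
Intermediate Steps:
N = 0 (N = -3 + (-2 - (-5)/1) = -3 + (-2 - (-5)) = -3 + (-2 - 1*(-5)) = -3 + (-2 + 5) = -3 + 3 = 0)
A(s, Z) = -5 (A(s, Z) = -1*5 = -5)
-11*A(N, 3) - 2 = -11*(-5) - 2 = 55 - 2 = 53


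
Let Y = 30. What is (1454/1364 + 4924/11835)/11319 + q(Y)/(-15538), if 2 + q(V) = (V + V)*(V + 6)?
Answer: -98485551042673/709783367617170 ≈ -0.13875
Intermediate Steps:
q(V) = -2 + 2*V*(6 + V) (q(V) = -2 + (V + V)*(V + 6) = -2 + (2*V)*(6 + V) = -2 + 2*V*(6 + V))
(1454/1364 + 4924/11835)/11319 + q(Y)/(-15538) = (1454/1364 + 4924/11835)/11319 + (-2 + 2*30² + 12*30)/(-15538) = (1454*(1/1364) + 4924*(1/11835))*(1/11319) + (-2 + 2*900 + 360)*(-1/15538) = (727/682 + 4924/11835)*(1/11319) + (-2 + 1800 + 360)*(-1/15538) = (11962213/8071470)*(1/11319) + 2158*(-1/15538) = 11962213/91360968930 - 1079/7769 = -98485551042673/709783367617170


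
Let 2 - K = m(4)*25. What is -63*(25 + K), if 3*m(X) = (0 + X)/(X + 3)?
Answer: -1401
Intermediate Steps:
m(X) = X/(3*(3 + X)) (m(X) = ((0 + X)/(X + 3))/3 = (X/(3 + X))/3 = X/(3*(3 + X)))
K = -58/21 (K = 2 - (⅓)*4/(3 + 4)*25 = 2 - (⅓)*4/7*25 = 2 - (⅓)*4*(⅐)*25 = 2 - 4*25/21 = 2 - 1*100/21 = 2 - 100/21 = -58/21 ≈ -2.7619)
-63*(25 + K) = -63*(25 - 58/21) = -63*467/21 = -1401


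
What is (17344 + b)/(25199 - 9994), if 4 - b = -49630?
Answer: 66978/15205 ≈ 4.4050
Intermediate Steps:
b = 49634 (b = 4 - 1*(-49630) = 4 + 49630 = 49634)
(17344 + b)/(25199 - 9994) = (17344 + 49634)/(25199 - 9994) = 66978/15205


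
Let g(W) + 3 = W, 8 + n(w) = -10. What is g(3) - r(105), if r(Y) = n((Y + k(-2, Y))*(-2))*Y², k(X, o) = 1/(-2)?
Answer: 198450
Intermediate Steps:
k(X, o) = -½ (k(X, o) = 1*(-½) = -½)
n(w) = -18 (n(w) = -8 - 10 = -18)
g(W) = -3 + W
r(Y) = -18*Y²
g(3) - r(105) = (-3 + 3) - (-18)*105² = 0 - (-18)*11025 = 0 - 1*(-198450) = 0 + 198450 = 198450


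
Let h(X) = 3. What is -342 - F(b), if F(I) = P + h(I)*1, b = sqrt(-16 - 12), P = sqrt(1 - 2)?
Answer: -345 - I ≈ -345.0 - 1.0*I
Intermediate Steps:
P = I (P = sqrt(-1) = I ≈ 1.0*I)
b = 2*I*sqrt(7) (b = sqrt(-28) = 2*I*sqrt(7) ≈ 5.2915*I)
F(I) = 3 + I (F(I) = I + 3*1 = I + 3 = 3 + I)
-342 - F(b) = -342 - (3 + I) = -342 + (-3 - I) = -345 - I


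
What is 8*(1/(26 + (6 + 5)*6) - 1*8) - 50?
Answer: -2620/23 ≈ -113.91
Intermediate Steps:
8*(1/(26 + (6 + 5)*6) - 1*8) - 50 = 8*(1/(26 + 11*6) - 8) - 50 = 8*(1/(26 + 66) - 8) - 50 = 8*(1/92 - 8) - 50 = 8*(-735/92) - 50 = -1470/23 - 50 = -2620/23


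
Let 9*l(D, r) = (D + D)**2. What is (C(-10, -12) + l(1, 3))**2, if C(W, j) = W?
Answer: 7396/81 ≈ 91.309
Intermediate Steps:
l(D, r) = 4*D**2/9 (l(D, r) = (D + D)**2/9 = (2*D)**2/9 = (4*D**2)/9 = 4*D**2/9)
(C(-10, -12) + l(1, 3))**2 = (-10 + (4/9)*1**2)**2 = (-10 + (4/9)*1)**2 = (-10 + 4/9)**2 = (-86/9)**2 = 7396/81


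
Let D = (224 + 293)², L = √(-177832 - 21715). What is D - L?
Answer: 267289 - I*√199547 ≈ 2.6729e+5 - 446.71*I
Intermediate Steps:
L = I*√199547 (L = √(-199547) = I*√199547 ≈ 446.71*I)
D = 267289 (D = 517² = 267289)
D - L = 267289 - I*√199547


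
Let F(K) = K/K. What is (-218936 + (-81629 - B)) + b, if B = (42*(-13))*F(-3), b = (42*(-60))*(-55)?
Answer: -161419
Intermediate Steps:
F(K) = 1
b = 138600 (b = -2520*(-55) = 138600)
B = -546 (B = (42*(-13))*1 = -546*1 = -546)
(-218936 + (-81629 - B)) + b = (-218936 + (-81629 - 1*(-546))) + 138600 = (-218936 + (-81629 + 546)) + 138600 = (-218936 - 81083) + 138600 = -300019 + 138600 = -161419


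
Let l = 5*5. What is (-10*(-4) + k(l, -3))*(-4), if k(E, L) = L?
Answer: -148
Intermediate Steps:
l = 25
(-10*(-4) + k(l, -3))*(-4) = (-10*(-4) - 3)*(-4) = (40 - 3)*(-4) = 37*(-4) = -148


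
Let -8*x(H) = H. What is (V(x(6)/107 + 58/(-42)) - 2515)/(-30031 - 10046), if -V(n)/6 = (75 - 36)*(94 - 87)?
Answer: 4153/40077 ≈ 0.10363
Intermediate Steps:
x(H) = -H/8
V(n) = -1638 (V(n) = -6*(75 - 36)*(94 - 87) = -234*7 = -6*273 = -1638)
(V(x(6)/107 + 58/(-42)) - 2515)/(-30031 - 10046) = (-1638 - 2515)/(-30031 - 10046) = -4153/(-40077) = -4153*(-1/40077) = 4153/40077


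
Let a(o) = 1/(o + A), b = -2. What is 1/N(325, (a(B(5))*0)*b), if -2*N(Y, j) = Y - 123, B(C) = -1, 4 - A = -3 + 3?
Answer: -1/101 ≈ -0.0099010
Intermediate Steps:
A = 4 (A = 4 - (-3 + 3) = 4 - 1*0 = 4 + 0 = 4)
a(o) = 1/(4 + o) (a(o) = 1/(o + 4) = 1/(4 + o))
N(Y, j) = 123/2 - Y/2 (N(Y, j) = -(Y - 123)/2 = -(-123 + Y)/2 = 123/2 - Y/2)
1/N(325, (a(B(5))*0)*b) = 1/(123/2 - 1/2*325) = 1/(123/2 - 325/2) = 1/(-101) = -1/101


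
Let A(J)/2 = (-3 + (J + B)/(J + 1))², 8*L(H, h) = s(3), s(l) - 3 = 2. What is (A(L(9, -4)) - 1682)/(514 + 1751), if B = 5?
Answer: -284186/382785 ≈ -0.74242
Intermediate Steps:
s(l) = 5 (s(l) = 3 + 2 = 5)
L(H, h) = 5/8 (L(H, h) = (⅛)*5 = 5/8)
A(J) = 2*(-3 + (5 + J)/(1 + J))² (A(J) = 2*(-3 + (J + 5)/(J + 1))² = 2*(-3 + (5 + J)/(1 + J))²)
(A(L(9, -4)) - 1682)/(514 + 1751) = (8*(-1 + 5/8)²/(1 + 5/8)² - 1682)/(514 + 1751) = (8*(-3/8)²/(13/8)² - 1682)/2265 = (8*(64/169)*(9/64) - 1682)*(1/2265) = (72/169 - 1682)*(1/2265) = -284186/169*1/2265 = -284186/382785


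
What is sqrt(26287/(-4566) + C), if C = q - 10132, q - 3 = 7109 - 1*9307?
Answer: I*sqrt(257117710854)/4566 ≈ 111.05*I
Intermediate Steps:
q = -2195 (q = 3 + (7109 - 1*9307) = 3 + (7109 - 9307) = 3 - 2198 = -2195)
C = -12327 (C = -2195 - 10132 = -12327)
sqrt(26287/(-4566) + C) = sqrt(26287/(-4566) - 12327) = sqrt(26287*(-1/4566) - 12327) = sqrt(-26287/4566 - 12327) = sqrt(-56311369/4566) = I*sqrt(257117710854)/4566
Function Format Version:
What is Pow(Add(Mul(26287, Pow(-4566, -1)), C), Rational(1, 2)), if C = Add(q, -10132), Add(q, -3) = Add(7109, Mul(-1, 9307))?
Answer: Mul(Rational(1, 4566), I, Pow(257117710854, Rational(1, 2))) ≈ Mul(111.05, I)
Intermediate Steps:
q = -2195 (q = Add(3, Add(7109, Mul(-1, 9307))) = Add(3, Add(7109, -9307)) = Add(3, -2198) = -2195)
C = -12327 (C = Add(-2195, -10132) = -12327)
Pow(Add(Mul(26287, Pow(-4566, -1)), C), Rational(1, 2)) = Pow(Add(Mul(26287, Pow(-4566, -1)), -12327), Rational(1, 2)) = Pow(Add(Mul(26287, Rational(-1, 4566)), -12327), Rational(1, 2)) = Pow(Add(Rational(-26287, 4566), -12327), Rational(1, 2)) = Pow(Rational(-56311369, 4566), Rational(1, 2)) = Mul(Rational(1, 4566), I, Pow(257117710854, Rational(1, 2)))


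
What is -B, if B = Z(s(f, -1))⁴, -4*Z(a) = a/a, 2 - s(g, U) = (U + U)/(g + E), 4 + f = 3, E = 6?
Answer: -1/256 ≈ -0.0039063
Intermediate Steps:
f = -1 (f = -4 + 3 = -1)
s(g, U) = 2 - 2*U/(6 + g) (s(g, U) = 2 - (U + U)/(g + 6) = 2 - 2*U/(6 + g))
Z(a) = -¼ (Z(a) = -a/(4*a) = -¼*1 = -¼)
B = 1/256 (B = (-¼)⁴ = 1/256 ≈ 0.0039063)
-B = -1*1/256 = -1/256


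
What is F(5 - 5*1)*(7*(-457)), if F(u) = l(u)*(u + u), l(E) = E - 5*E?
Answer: 0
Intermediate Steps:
l(E) = -4*E
F(u) = -8*u² (F(u) = (-4*u)*(u + u) = (-4*u)*(2*u) = -8*u²)
F(5 - 5*1)*(7*(-457)) = (-8*(5 - 5*1)²)*(7*(-457)) = -8*(5 - 5)²*(-3199) = -8*0²*(-3199) = -8*0*(-3199) = 0*(-3199) = 0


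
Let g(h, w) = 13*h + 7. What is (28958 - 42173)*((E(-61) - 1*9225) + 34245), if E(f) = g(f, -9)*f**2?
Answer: 38319350490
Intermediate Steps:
g(h, w) = 7 + 13*h
E(f) = f**2*(7 + 13*f) (E(f) = (7 + 13*f)*f**2 = f**2*(7 + 13*f))
(28958 - 42173)*((E(-61) - 1*9225) + 34245) = (28958 - 42173)*(((-61)**2*(7 + 13*(-61)) - 1*9225) + 34245) = -13215*((3721*(7 - 793) - 9225) + 34245) = -13215*((3721*(-786) - 9225) + 34245) = -13215*((-2924706 - 9225) + 34245) = -13215*(-2933931 + 34245) = -13215*(-2899686) = 38319350490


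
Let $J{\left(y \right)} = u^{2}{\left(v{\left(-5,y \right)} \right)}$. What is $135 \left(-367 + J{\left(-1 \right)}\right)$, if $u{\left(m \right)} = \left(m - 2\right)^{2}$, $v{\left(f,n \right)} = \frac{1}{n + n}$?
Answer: $- \frac{708345}{16} \approx -44272.0$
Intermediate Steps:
$v{\left(f,n \right)} = \frac{1}{2 n}$
$u{\left(m \right)} = \left(-2 + m\right)^{2}$
$J{\left(y \right)} = \left(-2 + \frac{1}{2 y}\right)^{4}$ ($J{\left(y \right)} = \left(\left(-2 + \frac{1}{2 y}\right)^{2}\right)^{2} = \left(-2 + \frac{1}{2 y}\right)^{4}$)
$135 \left(-367 + J{\left(-1 \right)}\right) = 135 \left(-367 + \frac{\left(-1 + 4 \left(-1\right)\right)^{4}}{16 \cdot 1}\right) = 135 \left(-367 + \frac{1}{16} \cdot 1 \left(-1 - 4\right)^{4}\right) = 135 \left(-367 + \frac{1}{16} \cdot 1 \left(-5\right)^{4}\right) = 135 \left(-367 + \frac{1}{16} \cdot 1 \cdot 625\right) = 135 \left(-367 + \frac{625}{16}\right) = 135 \left(- \frac{5247}{16}\right) = - \frac{708345}{16}$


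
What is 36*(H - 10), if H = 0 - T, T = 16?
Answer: -936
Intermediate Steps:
H = -16 (H = 0 - 1*16 = 0 - 16 = -16)
36*(H - 10) = 36*(-16 - 10) = 36*(-26) = -936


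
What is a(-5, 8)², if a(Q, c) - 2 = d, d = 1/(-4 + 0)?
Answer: 49/16 ≈ 3.0625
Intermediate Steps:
d = -¼ (d = 1/(-4) = -¼ ≈ -0.25000)
a(Q, c) = 7/4 (a(Q, c) = 2 - ¼ = 7/4)
a(-5, 8)² = (7/4)² = 49/16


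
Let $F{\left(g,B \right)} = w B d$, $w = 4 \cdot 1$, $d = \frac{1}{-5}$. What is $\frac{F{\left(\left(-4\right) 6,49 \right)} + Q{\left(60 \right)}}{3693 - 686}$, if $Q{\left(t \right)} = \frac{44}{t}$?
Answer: $- \frac{577}{45105} \approx -0.012792$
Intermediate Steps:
$d = - \frac{1}{5} \approx -0.2$
$w = 4$
$F{\left(g,B \right)} = - \frac{4 B}{5}$ ($F{\left(g,B \right)} = 4 B \left(- \frac{1}{5}\right) = - \frac{4 B}{5}$)
$\frac{F{\left(\left(-4\right) 6,49 \right)} + Q{\left(60 \right)}}{3693 - 686} = \frac{\left(- \frac{4}{5}\right) 49 + \frac{44}{60}}{3693 - 686} = \frac{- \frac{196}{5} + 44 \cdot \frac{1}{60}}{3007} = \left(- \frac{196}{5} + \frac{11}{15}\right) \frac{1}{3007} = \left(- \frac{577}{15}\right) \frac{1}{3007} = - \frac{577}{45105}$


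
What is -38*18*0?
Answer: 0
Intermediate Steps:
-38*18*0 = -684*0 = 0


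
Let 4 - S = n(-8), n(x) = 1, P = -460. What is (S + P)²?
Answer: 208849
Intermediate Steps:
S = 3 (S = 4 - 1*1 = 4 - 1 = 3)
(S + P)² = (3 - 460)² = (-457)² = 208849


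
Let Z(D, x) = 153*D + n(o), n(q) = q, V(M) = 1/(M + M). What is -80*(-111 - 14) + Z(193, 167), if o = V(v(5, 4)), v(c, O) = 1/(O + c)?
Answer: 79067/2 ≈ 39534.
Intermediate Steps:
V(M) = 1/(2*M)
o = 9/2 (o = 1/(2*(1/(4 + 5))) = 1/(2*(1/9)) = (1/2)*9 = 9/2 ≈ 4.5000)
Z(D, x) = 9/2 + 153*D (Z(D, x) = 153*D + 9/2 = 9/2 + 153*D)
-80*(-111 - 14) + Z(193, 167) = -80*(-111 - 14) + (9/2 + 153*193) = -80*(-125) + (9/2 + 29529) = 10000 + 59067/2 = 79067/2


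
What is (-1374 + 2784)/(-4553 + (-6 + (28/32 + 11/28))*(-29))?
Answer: -78960/247283 ≈ -0.31931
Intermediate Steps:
(-1374 + 2784)/(-4553 + (-6 + (28/32 + 11/28))*(-29)) = 1410/(-4553 + (-6 + (28*(1/32) + 11*(1/28)))*(-29)) = 1410/(-4553 + (-6 + (7/8 + 11/28))*(-29)) = 1410/(-4553 + (-6 + 71/56)*(-29)) = 1410/(-4553 - 265/56*(-29)) = 1410/(-4553 + 7685/56) = 1410/(-247283/56) = 1410*(-56/247283) = -78960/247283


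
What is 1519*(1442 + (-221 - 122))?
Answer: 1669381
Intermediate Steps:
1519*(1442 + (-221 - 122)) = 1519*(1442 - 343) = 1519*1099 = 1669381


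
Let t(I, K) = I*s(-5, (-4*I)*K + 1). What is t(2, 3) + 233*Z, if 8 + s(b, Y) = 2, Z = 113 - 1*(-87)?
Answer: 46588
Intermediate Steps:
Z = 200 (Z = 113 + 87 = 200)
s(b, Y) = -6 (s(b, Y) = -8 + 2 = -6)
t(I, K) = -6*I (t(I, K) = I*(-6) = -6*I)
t(2, 3) + 233*Z = -6*2 + 233*200 = -12 + 46600 = 46588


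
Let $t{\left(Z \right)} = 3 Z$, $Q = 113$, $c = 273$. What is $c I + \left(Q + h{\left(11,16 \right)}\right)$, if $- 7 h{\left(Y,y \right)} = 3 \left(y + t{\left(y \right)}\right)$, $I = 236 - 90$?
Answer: $\frac{279605}{7} \approx 39944.0$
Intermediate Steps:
$I = 146$ ($I = 236 - 90 = 146$)
$h{\left(Y,y \right)} = - \frac{12 y}{7}$ ($h{\left(Y,y \right)} = - \frac{3 \left(y + 3 y\right)}{7} = - \frac{3 \cdot 4 y}{7} = - \frac{12 y}{7}$)
$c I + \left(Q + h{\left(11,16 \right)}\right) = 273 \cdot 146 + \left(113 - \frac{192}{7}\right) = 39858 + \left(113 - \frac{192}{7}\right) = 39858 + \frac{599}{7} = \frac{279605}{7}$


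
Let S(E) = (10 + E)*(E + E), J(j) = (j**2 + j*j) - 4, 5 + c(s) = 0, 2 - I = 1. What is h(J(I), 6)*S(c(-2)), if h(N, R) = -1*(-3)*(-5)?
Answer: 750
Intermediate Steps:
I = 1 (I = 2 - 1*1 = 2 - 1 = 1)
c(s) = -5 (c(s) = -5 + 0 = -5)
J(j) = -4 + 2*j**2 (J(j) = (j**2 + j**2) - 4 = 2*j**2 - 4 = -4 + 2*j**2)
S(E) = 2*E*(10 + E) (S(E) = (10 + E)*(2*E) = 2*E*(10 + E))
h(N, R) = -15 (h(N, R) = 3*(-5) = -15)
h(J(I), 6)*S(c(-2)) = -30*(-5)*(10 - 5) = -30*(-5)*5 = -15*(-50) = 750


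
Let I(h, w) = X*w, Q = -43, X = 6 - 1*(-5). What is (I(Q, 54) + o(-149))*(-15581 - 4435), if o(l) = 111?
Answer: -14111280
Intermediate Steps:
X = 11 (X = 6 + 5 = 11)
I(h, w) = 11*w
(I(Q, 54) + o(-149))*(-15581 - 4435) = (11*54 + 111)*(-15581 - 4435) = (594 + 111)*(-20016) = 705*(-20016) = -14111280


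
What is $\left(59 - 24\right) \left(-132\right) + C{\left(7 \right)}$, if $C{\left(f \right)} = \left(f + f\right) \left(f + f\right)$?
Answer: $-4424$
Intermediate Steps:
$C{\left(f \right)} = 4 f^{2}$ ($C{\left(f \right)} = 2 f 2 f = 4 f^{2}$)
$\left(59 - 24\right) \left(-132\right) + C{\left(7 \right)} = \left(59 - 24\right) \left(-132\right) + 4 \cdot 7^{2} = \left(59 - 24\right) \left(-132\right) + 4 \cdot 49 = 35 \left(-132\right) + 196 = -4620 + 196 = -4424$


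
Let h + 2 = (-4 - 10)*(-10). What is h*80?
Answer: 11040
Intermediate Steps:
h = 138 (h = -2 + (-4 - 10)*(-10) = -2 - 14*(-10) = -2 + 140 = 138)
h*80 = 138*80 = 11040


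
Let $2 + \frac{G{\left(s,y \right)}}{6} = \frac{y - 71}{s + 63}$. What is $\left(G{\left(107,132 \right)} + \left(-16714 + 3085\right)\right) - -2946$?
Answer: $- \frac{908892}{85} \approx -10693.0$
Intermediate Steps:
$G{\left(s,y \right)} = -12 + \frac{6 \left(-71 + y\right)}{63 + s}$ ($G{\left(s,y \right)} = -12 + 6 \frac{y - 71}{s + 63} = -12 + 6 \frac{-71 + y}{63 + s} = -12 + \frac{6 \left(-71 + y\right)}{63 + s}$)
$\left(G{\left(107,132 \right)} + \left(-16714 + 3085\right)\right) - -2946 = \left(\frac{6 \left(-197 + 132 - 214\right)}{63 + 107} + \left(-16714 + 3085\right)\right) - -2946 = \left(\frac{6 \left(-197 + 132 - 214\right)}{170} - 13629\right) + \left(-2 + 2948\right) = \left(6 \cdot \frac{1}{170} \left(-279\right) - 13629\right) + 2946 = \left(- \frac{837}{85} - 13629\right) + 2946 = - \frac{1159302}{85} + 2946 = - \frac{908892}{85}$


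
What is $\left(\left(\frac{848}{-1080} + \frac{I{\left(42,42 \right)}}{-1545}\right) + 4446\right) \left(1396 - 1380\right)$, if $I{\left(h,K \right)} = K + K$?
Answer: $\frac{988959296}{13905} \approx 71123.0$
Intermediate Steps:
$I{\left(h,K \right)} = 2 K$
$\left(\left(\frac{848}{-1080} + \frac{I{\left(42,42 \right)}}{-1545}\right) + 4446\right) \left(1396 - 1380\right) = \left(\left(\frac{848}{-1080} + \frac{2 \cdot 42}{-1545}\right) + 4446\right) \left(1396 - 1380\right) = \left(\left(848 \left(- \frac{1}{1080}\right) + 84 \left(- \frac{1}{1545}\right)\right) + 4446\right) 16 = \left(\left(- \frac{106}{135} - \frac{28}{515}\right) + 4446\right) 16 = \left(- \frac{11674}{13905} + 4446\right) 16 = \frac{61809956}{13905} \cdot 16 = \frac{988959296}{13905}$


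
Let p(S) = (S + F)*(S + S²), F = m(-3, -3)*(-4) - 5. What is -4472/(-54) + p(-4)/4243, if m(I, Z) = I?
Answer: 9488320/114561 ≈ 82.823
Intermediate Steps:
F = 7 (F = -3*(-4) - 5 = 12 - 5 = 7)
p(S) = (7 + S)*(S + S²) (p(S) = (S + 7)*(S + S²) = (7 + S)*(S + S²))
-4472/(-54) + p(-4)/4243 = -4472/(-54) - 4*(7 + (-4)² + 8*(-4))/4243 = -4472*(-1/54) - 4*(7 + 16 - 32)*(1/4243) = 2236/27 - 4*(-9)*(1/4243) = 2236/27 + 36*(1/4243) = 2236/27 + 36/4243 = 9488320/114561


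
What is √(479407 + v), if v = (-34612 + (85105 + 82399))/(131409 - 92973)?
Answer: √44265348721374/9609 ≈ 692.39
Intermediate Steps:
v = 33223/9609 (v = (-34612 + 167504)/38436 = 132892*(1/38436) = 33223/9609 ≈ 3.4575)
√(479407 + v) = √(479407 + 33223/9609) = √(4606655086/9609) = √44265348721374/9609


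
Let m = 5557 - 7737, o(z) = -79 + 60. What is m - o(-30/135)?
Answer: -2161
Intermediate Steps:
o(z) = -19
m = -2180
m - o(-30/135) = -2180 - 1*(-19) = -2180 + 19 = -2161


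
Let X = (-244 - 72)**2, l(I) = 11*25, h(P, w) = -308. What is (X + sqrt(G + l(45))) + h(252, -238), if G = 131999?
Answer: 99548 + sqrt(132274) ≈ 99912.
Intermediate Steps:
l(I) = 275
X = 99856 (X = (-316)**2 = 99856)
(X + sqrt(G + l(45))) + h(252, -238) = (99856 + sqrt(131999 + 275)) - 308 = (99856 + sqrt(132274)) - 308 = 99548 + sqrt(132274)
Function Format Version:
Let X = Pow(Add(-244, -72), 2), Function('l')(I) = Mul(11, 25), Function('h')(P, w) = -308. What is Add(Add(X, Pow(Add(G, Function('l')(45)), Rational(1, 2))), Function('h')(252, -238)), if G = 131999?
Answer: Add(99548, Pow(132274, Rational(1, 2))) ≈ 99912.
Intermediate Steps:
Function('l')(I) = 275
X = 99856 (X = Pow(-316, 2) = 99856)
Add(Add(X, Pow(Add(G, Function('l')(45)), Rational(1, 2))), Function('h')(252, -238)) = Add(Add(99856, Pow(Add(131999, 275), Rational(1, 2))), -308) = Add(Add(99856, Pow(132274, Rational(1, 2))), -308) = Add(99548, Pow(132274, Rational(1, 2)))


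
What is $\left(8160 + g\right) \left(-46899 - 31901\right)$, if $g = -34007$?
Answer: $2036743600$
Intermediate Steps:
$\left(8160 + g\right) \left(-46899 - 31901\right) = \left(8160 - 34007\right) \left(-46899 - 31901\right) = \left(-25847\right) \left(-78800\right) = 2036743600$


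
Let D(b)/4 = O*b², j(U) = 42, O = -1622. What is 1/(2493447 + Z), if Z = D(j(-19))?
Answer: -1/8951385 ≈ -1.1171e-7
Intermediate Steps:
D(b) = -6488*b² (D(b) = 4*(-1622*b²) = -6488*b²)
Z = -11444832 (Z = -6488*42² = -6488*1764 = -11444832)
1/(2493447 + Z) = 1/(2493447 - 11444832) = 1/(-8951385) = -1/8951385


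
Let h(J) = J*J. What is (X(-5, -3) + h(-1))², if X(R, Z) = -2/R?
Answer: 49/25 ≈ 1.9600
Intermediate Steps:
h(J) = J²
(X(-5, -3) + h(-1))² = (-2/(-5) + (-1)²)² = (-2*(-⅕) + 1)² = (⅖ + 1)² = (7/5)² = 49/25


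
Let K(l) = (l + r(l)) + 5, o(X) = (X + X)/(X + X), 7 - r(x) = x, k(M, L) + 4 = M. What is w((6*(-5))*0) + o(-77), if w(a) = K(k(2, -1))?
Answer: 13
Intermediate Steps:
k(M, L) = -4 + M
r(x) = 7 - x
o(X) = 1 (o(X) = (2*X)/((2*X)) = (2*X)*(1/(2*X)) = 1)
K(l) = 12 (K(l) = (l + (7 - l)) + 5 = 7 + 5 = 12)
w(a) = 12
w((6*(-5))*0) + o(-77) = 12 + 1 = 13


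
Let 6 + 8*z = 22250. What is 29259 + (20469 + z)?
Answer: 105017/2 ≈ 52509.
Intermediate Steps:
z = 5561/2 (z = -¾ + (⅛)*22250 = -¾ + 11125/4 = 5561/2 ≈ 2780.5)
29259 + (20469 + z) = 29259 + (20469 + 5561/2) = 29259 + 46499/2 = 105017/2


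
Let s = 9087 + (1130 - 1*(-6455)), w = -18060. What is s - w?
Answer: 34732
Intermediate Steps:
s = 16672 (s = 9087 + (1130 + 6455) = 9087 + 7585 = 16672)
s - w = 16672 - 1*(-18060) = 16672 + 18060 = 34732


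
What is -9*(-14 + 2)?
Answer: 108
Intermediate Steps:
-9*(-14 + 2) = -9*(-12) = 108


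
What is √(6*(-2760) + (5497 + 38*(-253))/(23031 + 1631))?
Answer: I*√10072129414094/24662 ≈ 128.69*I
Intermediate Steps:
√(6*(-2760) + (5497 + 38*(-253))/(23031 + 1631)) = √(-16560 + (5497 - 9614)/24662) = √(-16560 - 4117*1/24662) = √(-16560 - 4117/24662) = √(-408406837/24662) = I*√10072129414094/24662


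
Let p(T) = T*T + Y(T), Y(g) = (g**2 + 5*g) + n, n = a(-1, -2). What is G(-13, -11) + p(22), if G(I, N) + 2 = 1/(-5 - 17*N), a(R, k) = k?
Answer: 195469/182 ≈ 1074.0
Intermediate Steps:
n = -2
Y(g) = -2 + g**2 + 5*g (Y(g) = (g**2 + 5*g) - 2 = -2 + g**2 + 5*g)
G(I, N) = -2 + 1/(-5 - 17*N)
p(T) = -2 + 2*T**2 + 5*T (p(T) = T*T + (-2 + T**2 + 5*T) = T**2 + (-2 + T**2 + 5*T) = -2 + 2*T**2 + 5*T)
G(-13, -11) + p(22) = (-11 - 34*(-11))/(5 + 17*(-11)) + (-2 + 2*22**2 + 5*22) = (-11 + 374)/(5 - 187) + (-2 + 2*484 + 110) = 363/(-182) + (-2 + 968 + 110) = -1/182*363 + 1076 = -363/182 + 1076 = 195469/182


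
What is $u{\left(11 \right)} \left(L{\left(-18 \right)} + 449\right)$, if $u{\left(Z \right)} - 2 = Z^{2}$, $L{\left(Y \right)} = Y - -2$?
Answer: $53259$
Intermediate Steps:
$L{\left(Y \right)} = 2 + Y$ ($L{\left(Y \right)} = Y + 2 = 2 + Y$)
$u{\left(Z \right)} = 2 + Z^{2}$
$u{\left(11 \right)} \left(L{\left(-18 \right)} + 449\right) = \left(2 + 11^{2}\right) \left(\left(2 - 18\right) + 449\right) = \left(2 + 121\right) \left(-16 + 449\right) = 123 \cdot 433 = 53259$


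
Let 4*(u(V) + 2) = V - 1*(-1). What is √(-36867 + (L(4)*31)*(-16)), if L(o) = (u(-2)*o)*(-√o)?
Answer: I*√45795 ≈ 214.0*I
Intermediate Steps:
u(V) = -7/4 + V/4 (u(V) = -2 + (V - 1*(-1))/4 = -2 + (V + 1)/4 = -2 + (1 + V)/4 = -2 + (¼ + V/4) = -7/4 + V/4)
L(o) = 9*o^(3/2)/4 (L(o) = ((-7/4 + (¼)*(-2))*o)*(-√o) = ((-7/4 - ½)*o)*(-√o) = (-9*o/4)*(-√o) = 9*o^(3/2)/4)
√(-36867 + (L(4)*31)*(-16)) = √(-36867 + ((9*4^(3/2)/4)*31)*(-16)) = √(-36867 + (((9/4)*8)*31)*(-16)) = √(-36867 + (18*31)*(-16)) = √(-36867 + 558*(-16)) = √(-36867 - 8928) = √(-45795) = I*√45795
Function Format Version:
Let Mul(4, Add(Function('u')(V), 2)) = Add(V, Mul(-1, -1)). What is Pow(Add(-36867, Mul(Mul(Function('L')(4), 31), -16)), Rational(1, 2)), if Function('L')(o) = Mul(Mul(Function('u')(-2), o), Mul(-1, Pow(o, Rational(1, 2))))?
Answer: Mul(I, Pow(45795, Rational(1, 2))) ≈ Mul(214.00, I)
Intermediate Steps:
Function('u')(V) = Add(Rational(-7, 4), Mul(Rational(1, 4), V)) (Function('u')(V) = Add(-2, Mul(Rational(1, 4), Add(V, Mul(-1, -1)))) = Add(-2, Mul(Rational(1, 4), Add(V, 1))) = Add(-2, Mul(Rational(1, 4), Add(1, V))) = Add(-2, Add(Rational(1, 4), Mul(Rational(1, 4), V))) = Add(Rational(-7, 4), Mul(Rational(1, 4), V)))
Function('L')(o) = Mul(Rational(9, 4), Pow(o, Rational(3, 2))) (Function('L')(o) = Mul(Mul(Add(Rational(-7, 4), Mul(Rational(1, 4), -2)), o), Mul(-1, Pow(o, Rational(1, 2)))) = Mul(Mul(Add(Rational(-7, 4), Rational(-1, 2)), o), Mul(-1, Pow(o, Rational(1, 2)))) = Mul(Mul(Rational(-9, 4), o), Mul(-1, Pow(o, Rational(1, 2)))) = Mul(Rational(9, 4), Pow(o, Rational(3, 2))))
Pow(Add(-36867, Mul(Mul(Function('L')(4), 31), -16)), Rational(1, 2)) = Pow(Add(-36867, Mul(Mul(Mul(Rational(9, 4), Pow(4, Rational(3, 2))), 31), -16)), Rational(1, 2)) = Pow(Add(-36867, Mul(Mul(Mul(Rational(9, 4), 8), 31), -16)), Rational(1, 2)) = Pow(Add(-36867, Mul(Mul(18, 31), -16)), Rational(1, 2)) = Pow(Add(-36867, Mul(558, -16)), Rational(1, 2)) = Pow(Add(-36867, -8928), Rational(1, 2)) = Pow(-45795, Rational(1, 2)) = Mul(I, Pow(45795, Rational(1, 2)))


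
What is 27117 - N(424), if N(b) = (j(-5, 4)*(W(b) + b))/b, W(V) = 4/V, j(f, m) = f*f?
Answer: 1217622823/44944 ≈ 27092.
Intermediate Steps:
j(f, m) = f**2
N(b) = (25*b + 100/b)/b (N(b) = ((-5)**2*(4/b + b))/b = (25*(b + 4/b))/b = (25*b + 100/b)/b)
27117 - N(424) = 27117 - (25 + 100/424**2) = 27117 - (25 + 100*(1/179776)) = 27117 - (25 + 25/44944) = 27117 - 1*1123625/44944 = 27117 - 1123625/44944 = 1217622823/44944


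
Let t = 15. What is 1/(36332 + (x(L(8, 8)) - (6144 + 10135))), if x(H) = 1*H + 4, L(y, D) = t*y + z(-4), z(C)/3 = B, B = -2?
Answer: 1/20171 ≈ 4.9576e-5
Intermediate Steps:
z(C) = -6 (z(C) = 3*(-2) = -6)
L(y, D) = -6 + 15*y (L(y, D) = 15*y - 6 = -6 + 15*y)
x(H) = 4 + H (x(H) = H + 4 = 4 + H)
1/(36332 + (x(L(8, 8)) - (6144 + 10135))) = 1/(36332 + ((4 + (-6 + 15*8)) - (6144 + 10135))) = 1/(36332 + ((4 + (-6 + 120)) - 1*16279)) = 1/(36332 + ((4 + 114) - 16279)) = 1/(36332 + (118 - 16279)) = 1/(36332 - 16161) = 1/20171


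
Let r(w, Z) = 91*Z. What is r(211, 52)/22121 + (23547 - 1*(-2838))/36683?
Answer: 757246541/811464643 ≈ 0.93318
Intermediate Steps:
r(211, 52)/22121 + (23547 - 1*(-2838))/36683 = (91*52)/22121 + (23547 - 1*(-2838))/36683 = 4732*(1/22121) + (23547 + 2838)*(1/36683) = 4732/22121 + 26385*(1/36683) = 4732/22121 + 26385/36683 = 757246541/811464643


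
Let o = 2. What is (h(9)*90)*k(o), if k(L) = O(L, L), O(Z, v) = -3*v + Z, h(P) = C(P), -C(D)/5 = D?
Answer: 16200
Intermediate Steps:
C(D) = -5*D
h(P) = -5*P
O(Z, v) = Z - 3*v
k(L) = -2*L (k(L) = L - 3*L = -2*L)
(h(9)*90)*k(o) = (-5*9*90)*(-2*2) = -45*90*(-4) = -4050*(-4) = 16200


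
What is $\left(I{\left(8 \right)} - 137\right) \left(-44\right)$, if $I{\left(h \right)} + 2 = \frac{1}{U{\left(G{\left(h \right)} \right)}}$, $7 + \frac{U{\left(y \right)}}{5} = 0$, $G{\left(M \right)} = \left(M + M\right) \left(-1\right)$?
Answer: $\frac{214104}{35} \approx 6117.3$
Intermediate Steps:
$G{\left(M \right)} = - 2 M$ ($G{\left(M \right)} = 2 M \left(-1\right) = - 2 M$)
$U{\left(y \right)} = -35$ ($U{\left(y \right)} = -35 + 5 \cdot 0 = -35 + 0 = -35$)
$I{\left(h \right)} = - \frac{71}{35}$ ($I{\left(h \right)} = -2 + \frac{1}{-35} = -2 - \frac{1}{35} = - \frac{71}{35}$)
$\left(I{\left(8 \right)} - 137\right) \left(-44\right) = \left(- \frac{71}{35} - 137\right) \left(-44\right) = \left(- \frac{4866}{35}\right) \left(-44\right) = \frac{214104}{35}$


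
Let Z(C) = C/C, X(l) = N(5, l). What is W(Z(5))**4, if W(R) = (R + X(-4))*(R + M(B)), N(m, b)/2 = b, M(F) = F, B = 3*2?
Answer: 5764801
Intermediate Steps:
B = 6
N(m, b) = 2*b
X(l) = 2*l
Z(C) = 1
W(R) = (-8 + R)*(6 + R) (W(R) = (R + 2*(-4))*(R + 6) = (R - 8)*(6 + R) = (-8 + R)*(6 + R))
W(Z(5))**4 = (-48 + 1**2 - 2*1)**4 = (-48 + 1 - 2)**4 = (-49)**4 = 5764801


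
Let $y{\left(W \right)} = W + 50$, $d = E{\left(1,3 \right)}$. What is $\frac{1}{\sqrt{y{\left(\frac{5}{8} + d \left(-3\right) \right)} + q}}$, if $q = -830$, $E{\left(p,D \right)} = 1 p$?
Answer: $- \frac{2 i \sqrt{12518}}{6259} \approx - 0.035751 i$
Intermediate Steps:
$E{\left(p,D \right)} = p$
$d = 1$
$y{\left(W \right)} = 50 + W$
$\frac{1}{\sqrt{y{\left(\frac{5}{8} + d \left(-3\right) \right)} + q}} = \frac{1}{\sqrt{\left(50 + \left(\frac{5}{8} + 1 \left(-3\right)\right)\right) - 830}} = \frac{1}{\sqrt{\left(50 + \left(5 \cdot \frac{1}{8} - 3\right)\right) - 830}} = \frac{1}{\sqrt{\left(50 + \left(\frac{5}{8} - 3\right)\right) - 830}} = \frac{1}{\sqrt{\left(50 - \frac{19}{8}\right) - 830}} = \frac{1}{\sqrt{\frac{381}{8} - 830}} = \frac{1}{\sqrt{- \frac{6259}{8}}} = \frac{1}{\frac{1}{4} i \sqrt{12518}} = - \frac{2 i \sqrt{12518}}{6259}$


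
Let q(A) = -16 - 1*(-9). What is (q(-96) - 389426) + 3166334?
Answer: 2776901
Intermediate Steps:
q(A) = -7 (q(A) = -16 + 9 = -7)
(q(-96) - 389426) + 3166334 = (-7 - 389426) + 3166334 = -389433 + 3166334 = 2776901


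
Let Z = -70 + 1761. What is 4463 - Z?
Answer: 2772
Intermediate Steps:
Z = 1691
4463 - Z = 4463 - 1*1691 = 4463 - 1691 = 2772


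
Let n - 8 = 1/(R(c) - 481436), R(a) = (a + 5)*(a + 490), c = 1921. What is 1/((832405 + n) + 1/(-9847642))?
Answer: 10246840787575/8529603480509089848 ≈ 1.2013e-6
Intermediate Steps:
R(a) = (5 + a)*(490 + a)
n = 33297201/4162150 (n = 8 + 1/((2450 + 1921² + 495*1921) - 481436) = 8 + 1/((2450 + 3690241 + 950895) - 481436) = 8 + 1/(4643586 - 481436) = 8 + 1/4162150 = 33297201/4162150 ≈ 8.0000)
1/((832405 + n) + 1/(-9847642)) = 1/((832405 + 33297201/4162150) + 1/(-9847642)) = 1/(3464627767951/4162150 - 1/9847642) = 1/(8529603480509089848/10246840787575) = 10246840787575/8529603480509089848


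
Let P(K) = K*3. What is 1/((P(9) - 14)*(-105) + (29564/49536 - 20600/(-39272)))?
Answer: -60793056/82914350221 ≈ -0.00073320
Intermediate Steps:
P(K) = 3*K
1/((P(9) - 14)*(-105) + (29564/49536 - 20600/(-39272))) = 1/((3*9 - 14)*(-105) + (29564/49536 - 20600/(-39272))) = 1/((27 - 14)*(-105) + (29564*(1/49536) - 20600*(-1/39272))) = 1/(13*(-105) + (7391/12384 + 2575/4909)) = 1/(-1365 + 68171219/60793056) = 1/(-82914350221/60793056) = -60793056/82914350221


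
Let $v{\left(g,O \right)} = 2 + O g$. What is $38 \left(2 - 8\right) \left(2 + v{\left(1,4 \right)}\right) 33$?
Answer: $-60192$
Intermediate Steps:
$38 \left(2 - 8\right) \left(2 + v{\left(1,4 \right)}\right) 33 = 38 \left(2 - 8\right) \left(2 + \left(2 + 4 \cdot 1\right)\right) 33 = 38 \left(- 6 \left(2 + \left(2 + 4\right)\right)\right) 33 = 38 \left(- 6 \left(2 + 6\right)\right) 33 = 38 \left(\left(-6\right) 8\right) 33 = 38 \left(-48\right) 33 = \left(-1824\right) 33 = -60192$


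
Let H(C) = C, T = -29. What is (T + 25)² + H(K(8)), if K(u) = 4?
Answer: 20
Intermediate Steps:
(T + 25)² + H(K(8)) = (-29 + 25)² + 4 = (-4)² + 4 = 16 + 4 = 20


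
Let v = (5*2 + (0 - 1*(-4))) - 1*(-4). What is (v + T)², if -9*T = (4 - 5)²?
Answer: 25921/81 ≈ 320.01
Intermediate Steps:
T = -⅑ (T = -(4 - 5)²/9 = -⅑*(-1)² = -⅑*1 = -⅑ ≈ -0.11111)
v = 18 (v = (10 + (0 + 4)) + 4 = (10 + 4) + 4 = 14 + 4 = 18)
(v + T)² = (18 - ⅑)² = (161/9)² = 25921/81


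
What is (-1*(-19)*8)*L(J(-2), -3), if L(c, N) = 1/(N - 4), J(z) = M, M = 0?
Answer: -152/7 ≈ -21.714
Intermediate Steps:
J(z) = 0
L(c, N) = 1/(-4 + N)
(-1*(-19)*8)*L(J(-2), -3) = (-1*(-19)*8)/(-4 - 3) = (19*8)/(-7) = 152*(-⅐) = -152/7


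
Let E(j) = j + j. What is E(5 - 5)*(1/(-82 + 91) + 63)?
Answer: 0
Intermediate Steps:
E(j) = 2*j
E(5 - 5)*(1/(-82 + 91) + 63) = (2*(5 - 5))*(1/(-82 + 91) + 63) = (2*0)*(1/9 + 63) = 0*(⅑ + 63) = 0*(568/9) = 0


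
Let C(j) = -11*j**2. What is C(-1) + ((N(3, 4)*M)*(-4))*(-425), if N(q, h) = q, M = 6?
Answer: 30589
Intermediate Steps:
C(-1) + ((N(3, 4)*M)*(-4))*(-425) = -11*(-1)**2 + ((3*6)*(-4))*(-425) = -11*1 + (18*(-4))*(-425) = -11 - 72*(-425) = -11 + 30600 = 30589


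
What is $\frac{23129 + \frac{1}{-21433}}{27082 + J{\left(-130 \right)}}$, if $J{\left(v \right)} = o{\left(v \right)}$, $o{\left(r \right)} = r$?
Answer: $\frac{61965482}{72207777} \approx 0.85816$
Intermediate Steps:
$J{\left(v \right)} = v$
$\frac{23129 + \frac{1}{-21433}}{27082 + J{\left(-130 \right)}} = \frac{23129 + \frac{1}{-21433}}{27082 - 130} = \frac{23129 - \frac{1}{21433}}{26952} = \frac{495723856}{21433} \cdot \frac{1}{26952} = \frac{61965482}{72207777}$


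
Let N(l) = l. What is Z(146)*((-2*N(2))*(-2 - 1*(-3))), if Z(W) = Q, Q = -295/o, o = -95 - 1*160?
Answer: -236/51 ≈ -4.6274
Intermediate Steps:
o = -255 (o = -95 - 160 = -255)
Q = 59/51 (Q = -295/(-255) = -295*(-1/255) = 59/51 ≈ 1.1569)
Z(W) = 59/51
Z(146)*((-2*N(2))*(-2 - 1*(-3))) = 59*((-2*2)*(-2 - 1*(-3)))/51 = 59*(-4*(-2 + 3))/51 = 59*(-4*1)/51 = (59/51)*(-4) = -236/51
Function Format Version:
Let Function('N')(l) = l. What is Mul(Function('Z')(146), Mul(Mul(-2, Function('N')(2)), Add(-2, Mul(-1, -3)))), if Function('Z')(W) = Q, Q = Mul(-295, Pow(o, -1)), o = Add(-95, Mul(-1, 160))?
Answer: Rational(-236, 51) ≈ -4.6274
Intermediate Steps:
o = -255 (o = Add(-95, -160) = -255)
Q = Rational(59, 51) (Q = Mul(-295, Pow(-255, -1)) = Mul(-295, Rational(-1, 255)) = Rational(59, 51) ≈ 1.1569)
Function('Z')(W) = Rational(59, 51)
Mul(Function('Z')(146), Mul(Mul(-2, Function('N')(2)), Add(-2, Mul(-1, -3)))) = Mul(Rational(59, 51), Mul(Mul(-2, 2), Add(-2, Mul(-1, -3)))) = Mul(Rational(59, 51), Mul(-4, Add(-2, 3))) = Mul(Rational(59, 51), Mul(-4, 1)) = Mul(Rational(59, 51), -4) = Rational(-236, 51)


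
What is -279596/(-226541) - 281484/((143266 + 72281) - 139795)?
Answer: -10646927663/4290233458 ≈ -2.4817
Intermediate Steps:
-279596/(-226541) - 281484/((143266 + 72281) - 139795) = -279596*(-1/226541) - 281484/(215547 - 139795) = 279596/226541 - 281484/75752 = 279596/226541 - 281484*1/75752 = 279596/226541 - 70371/18938 = -10646927663/4290233458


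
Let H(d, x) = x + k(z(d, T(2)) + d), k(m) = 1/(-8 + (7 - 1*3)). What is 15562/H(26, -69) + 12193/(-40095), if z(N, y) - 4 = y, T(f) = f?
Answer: -2499211021/11106315 ≈ -225.03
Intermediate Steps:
z(N, y) = 4 + y
k(m) = -1/4 (k(m) = 1/(-8 + (7 - 3)) = 1/(-8 + 4) = 1/(-4) = -1/4)
H(d, x) = -1/4 + x (H(d, x) = x - 1/4 = -1/4 + x)
15562/H(26, -69) + 12193/(-40095) = 15562/(-1/4 - 69) + 12193/(-40095) = 15562/(-277/4) + 12193*(-1/40095) = 15562*(-4/277) - 12193/40095 = -62248/277 - 12193/40095 = -2499211021/11106315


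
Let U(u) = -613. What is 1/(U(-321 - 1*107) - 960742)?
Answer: -1/961355 ≈ -1.0402e-6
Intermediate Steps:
1/(U(-321 - 1*107) - 960742) = 1/(-613 - 960742) = 1/(-961355) = -1/961355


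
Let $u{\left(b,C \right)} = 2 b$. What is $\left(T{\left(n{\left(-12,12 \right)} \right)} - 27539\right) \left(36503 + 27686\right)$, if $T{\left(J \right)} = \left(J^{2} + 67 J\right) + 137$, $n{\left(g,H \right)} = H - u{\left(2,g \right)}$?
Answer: $-1720393578$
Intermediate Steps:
$n{\left(g,H \right)} = -4 + H$ ($n{\left(g,H \right)} = H - 2 \cdot 2 = H - 4 = -4 + H$)
$T{\left(J \right)} = 137 + J^{2} + 67 J$
$\left(T{\left(n{\left(-12,12 \right)} \right)} - 27539\right) \left(36503 + 27686\right) = \left(\left(137 + \left(-4 + 12\right)^{2} + 67 \left(-4 + 12\right)\right) - 27539\right) \left(36503 + 27686\right) = \left(\left(137 + 8^{2} + 67 \cdot 8\right) - 27539\right) 64189 = \left(\left(137 + 64 + 536\right) - 27539\right) 64189 = \left(737 - 27539\right) 64189 = \left(-26802\right) 64189 = -1720393578$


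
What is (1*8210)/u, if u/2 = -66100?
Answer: -821/13220 ≈ -0.062103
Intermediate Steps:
u = -132200 (u = 2*(-66100) = -132200)
(1*8210)/u = (1*8210)/(-132200) = 8210*(-1/132200) = -821/13220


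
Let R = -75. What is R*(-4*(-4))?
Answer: -1200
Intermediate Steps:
R*(-4*(-4)) = -(-300)*(-4) = -75*16 = -1200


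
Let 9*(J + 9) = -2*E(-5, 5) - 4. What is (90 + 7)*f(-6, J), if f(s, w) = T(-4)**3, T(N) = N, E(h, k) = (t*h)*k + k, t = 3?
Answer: -6208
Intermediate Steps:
E(h, k) = k + 3*h*k (E(h, k) = (3*h)*k + k = 3*h*k + k = k + 3*h*k)
J = 55/9 (J = -9 + (-10*(1 + 3*(-5)) - 4)/9 = -9 + (-10*(1 - 15) - 4)/9 = -9 + (-10*(-14) - 4)/9 = -9 + (-2*(-70) - 4)/9 = -9 + (140 - 4)/9 = -9 + (1/9)*136 = -9 + 136/9 = 55/9 ≈ 6.1111)
f(s, w) = -64 (f(s, w) = (-4)**3 = -64)
(90 + 7)*f(-6, J) = (90 + 7)*(-64) = 97*(-64) = -6208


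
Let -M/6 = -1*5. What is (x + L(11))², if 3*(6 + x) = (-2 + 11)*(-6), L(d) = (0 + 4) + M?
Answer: 100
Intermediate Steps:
M = 30 (M = -(-6)*5 = -6*(-5) = 30)
L(d) = 34 (L(d) = (0 + 4) + 30 = 4 + 30 = 34)
x = -24 (x = -6 + ((-2 + 11)*(-6))/3 = -6 + (9*(-6))/3 = -6 + (⅓)*(-54) = -6 - 18 = -24)
(x + L(11))² = (-24 + 34)² = 10² = 100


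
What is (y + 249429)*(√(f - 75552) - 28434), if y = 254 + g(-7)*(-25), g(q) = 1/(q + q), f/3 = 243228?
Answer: -7099537197 + 66416153*√453/7 ≈ -6.8976e+9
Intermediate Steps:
f = 729684 (f = 3*243228 = 729684)
g(q) = 1/(2*q)
y = 3581/14 (y = 254 + ((½)/(-7))*(-25) = 254 + ((½)*(-⅐))*(-25) = 254 - 1/14*(-25) = 254 + 25/14 = 3581/14 ≈ 255.79)
(y + 249429)*(√(f - 75552) - 28434) = (3581/14 + 249429)*(√(729684 - 75552) - 28434) = 3495587*(√654132 - 28434)/14 = 3495587*(38*√453 - 28434)/14 = 3495587*(-28434 + 38*√453)/14 = -7099537197 + 66416153*√453/7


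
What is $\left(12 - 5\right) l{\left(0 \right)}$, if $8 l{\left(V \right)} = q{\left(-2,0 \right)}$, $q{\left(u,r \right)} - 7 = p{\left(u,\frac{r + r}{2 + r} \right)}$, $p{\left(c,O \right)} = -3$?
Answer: $\frac{7}{2} \approx 3.5$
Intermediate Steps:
$q{\left(u,r \right)} = 4$ ($q{\left(u,r \right)} = 7 - 3 = 4$)
$l{\left(V \right)} = \frac{1}{2}$ ($l{\left(V \right)} = \frac{1}{8} \cdot 4 = \frac{1}{2}$)
$\left(12 - 5\right) l{\left(0 \right)} = \left(12 - 5\right) \frac{1}{2} = 7 \cdot \frac{1}{2} = \frac{7}{2}$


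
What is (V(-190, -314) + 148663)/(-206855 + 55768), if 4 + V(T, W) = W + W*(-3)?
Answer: -149287/151087 ≈ -0.98809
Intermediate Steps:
V(T, W) = -4 - 2*W (V(T, W) = -4 + (W + W*(-3)) = -4 + (W - 3*W) = -4 - 2*W)
(V(-190, -314) + 148663)/(-206855 + 55768) = ((-4 - 2*(-314)) + 148663)/(-206855 + 55768) = ((-4 + 628) + 148663)/(-151087) = (624 + 148663)*(-1/151087) = 149287*(-1/151087) = -149287/151087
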